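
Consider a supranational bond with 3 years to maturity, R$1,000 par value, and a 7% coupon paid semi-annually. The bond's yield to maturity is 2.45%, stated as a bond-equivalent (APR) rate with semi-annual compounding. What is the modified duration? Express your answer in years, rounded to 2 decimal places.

Periodic yield y = 0.01225. First find Macaulay duration:
  t   CF        PV=CF/(1+0.01225)^t    t·PV
  1        35.00        34.5764        34.5764
  2        35.00        34.1580        68.3160
  3        35.00        33.7446       101.2339
  4        35.00        33.3363       133.3450
  5        35.00        32.9328       164.6642
  6     1,035.00       962.0854     5,772.5126
  Σ                  1,130.8336     6,274.6481
P = 1,130.8336; Macaulay duration = 6,274.6481 / 1,130.8336 = 5.54869 half-year periods = 2.77435 years.
Modified duration = D_Mac / (1 + y) = 2.77435 / 1.01225 = 2.74077 years.

2.74 years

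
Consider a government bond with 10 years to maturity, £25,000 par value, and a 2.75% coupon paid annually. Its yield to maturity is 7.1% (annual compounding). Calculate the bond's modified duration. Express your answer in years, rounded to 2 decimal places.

Periodic yield y = 0.071. First find Macaulay duration:
  t   CF        PV=CF/(1+0.071)^t    t·PV
  1       687.50       641.9234       641.9234
  2       687.50       599.3683     1,198.7366
  3       687.50       559.6343     1,678.9028
  4       687.50       522.5343     2,090.1373
  5       687.50       487.8939     2,439.4693
  6       687.50       455.5498     2,733.2989
  7       687.50       425.3500     2,977.4498
  8       687.50       397.1522     3,177.2173
  9       687.50       370.8237     3,337.4132
  10   25,687.50    12,936.8079   129,368.0795
  Σ                 17,397.0377   149,642.6280
P = 17,397.0377; Macaulay duration = 149,642.6280 / 17,397.0377 = 8.60162 years.
Modified duration = D_Mac / (1 + y) = 8.60162 / 1.071 = 8.03139 years.

8.03 years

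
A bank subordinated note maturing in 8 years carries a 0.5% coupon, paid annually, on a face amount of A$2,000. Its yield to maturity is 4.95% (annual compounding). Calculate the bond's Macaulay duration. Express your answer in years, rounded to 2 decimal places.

Periodic yield y = 0.0495. Discount each cash flow and weight by its year:
  t   CF        PV=CF/(1+0.0495)^t    t·PV
  1        10.00         9.5283         9.5283
  2        10.00         9.0789        18.1579
  3        10.00         8.6507        25.9522
  4        10.00         8.2427        32.9709
  5        10.00         7.8539        39.2697
  6        10.00         7.4835        44.9011
  7        10.00         7.1305        49.9138
  8     2,010.00     1,365.6409    10,925.1272
  Σ                  1,423.6096    11,145.8211
Price P = Σ PV = 1,423.6096.
Macaulay duration = Σ(t·PV) / P = 11,145.8211 / 1,423.6096 = 7.82927 years.

7.83 years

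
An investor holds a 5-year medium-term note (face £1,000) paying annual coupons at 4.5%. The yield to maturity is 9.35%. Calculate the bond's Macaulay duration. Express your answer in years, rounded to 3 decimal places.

Periodic yield y = 0.0935. Discount each cash flow and weight by its year:
  t   CF        PV=CF/(1+0.0935)^t    t·PV
  1        45.00        41.1523        41.1523
  2        45.00        37.6335        75.2671
  3        45.00        34.4157       103.2470
  4        45.00        31.4729       125.8918
  5     1,045.00       668.3783     3,341.8916
  Σ                    813.0527     3,687.4497
Price P = Σ PV = 813.0527.
Macaulay duration = Σ(t·PV) / P = 3,687.4497 / 813.0527 = 4.53531 years.

4.535 years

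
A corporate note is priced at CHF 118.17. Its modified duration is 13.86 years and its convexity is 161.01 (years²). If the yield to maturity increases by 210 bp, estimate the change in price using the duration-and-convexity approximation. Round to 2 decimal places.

-CHF 30.20

Duration effect: -D_mod·Δy = -13.86 × (+0.021) = -0.291060
Convexity effect: ½·C·(Δy)² = 0.5 × 161.01 × (0.021)² = +0.035502705
ΔP/P ≈ -0.291060 + 0.035502705 = -0.255557295
ΔP ≈ 118.17 × (-0.255557295) = -30.19920555015.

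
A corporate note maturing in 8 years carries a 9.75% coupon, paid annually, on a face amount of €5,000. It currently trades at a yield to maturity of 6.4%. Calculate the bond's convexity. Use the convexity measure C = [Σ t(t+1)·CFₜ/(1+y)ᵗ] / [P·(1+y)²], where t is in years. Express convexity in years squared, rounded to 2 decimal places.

With y = 0.064:
  t   CF        PV=CF/(1+0.064)^t    t·PV        t(t+1)·PV
  1       487.50       458.1767       458.1767         916.3534
  2       487.50       430.6172       861.2344       2,583.7031
  3       487.50       404.7154     1,214.1462       4,856.5849
  4       487.50       380.3716     1,521.4865       7,607.4324
  5       487.50       357.4921     1,787.4606      10,724.7638
  6       487.50       335.9888     2,015.9330      14,111.5313
  7       487.50       315.7790     2,210.4529      17,683.6232
  8     5,487.50     3,340.7310    26,725.8482     240,532.6334
  Σ                  6,023.8719    36,794.7385     299,016.6254
P = 6,023.8719.
Convexity = Σ t(t+1)·PV / [P·(1+y)²] = 299,016.6254 / (6,023.8719 × 1.132096) = 43.84664.

43.85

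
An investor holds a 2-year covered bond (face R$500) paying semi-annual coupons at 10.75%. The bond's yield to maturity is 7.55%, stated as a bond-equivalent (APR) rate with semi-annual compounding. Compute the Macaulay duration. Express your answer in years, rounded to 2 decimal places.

1.86 years

Periodic yield y = 0.03775. Discount each cash flow and weight by its period:
  t   CF        PV=CF/(1+0.03775)^t    t·PV
  1       26.875        25.8974        25.8974
  2       26.875        24.9553        49.9106
  3       26.875        24.0475        72.1426
  4      526.875       454.2936     1,817.1744
  Σ                    529.1938     1,965.1250
Price P = Σ PV = 529.1938.
Macaulay duration = Σ(t·PV) / P = 1,965.1250 / 529.1938 = 3.71343 half-year periods.
In years: 3.71343 / 2 = 1.85672 years.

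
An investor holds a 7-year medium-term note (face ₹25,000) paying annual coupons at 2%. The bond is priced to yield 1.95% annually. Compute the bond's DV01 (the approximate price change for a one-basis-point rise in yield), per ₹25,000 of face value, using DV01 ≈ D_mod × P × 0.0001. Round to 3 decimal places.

Periodic yield y = 0.0195.
  t   CF        PV=CF/(1+0.0195)^t    t·PV
  1       500.00       490.4365       490.4365
  2       500.00       481.0559       962.1118
  3       500.00       471.8547     1,415.5642
  4       500.00       462.8296     1,851.3182
  5       500.00       453.9770     2,269.8850
  6       500.00       445.2938     2,671.7626
  7    25,500.00    22,275.6082   155,929.2571
  Σ                 25,081.0556   165,590.3354
P = 25,081.0556; D_Mac = 6.60221 yrs; D_mod = 6.47593 yrs.
DV01 ≈ 6.47593 × 25,081.0556 × 0.0001 = 16.242309.

₹16.242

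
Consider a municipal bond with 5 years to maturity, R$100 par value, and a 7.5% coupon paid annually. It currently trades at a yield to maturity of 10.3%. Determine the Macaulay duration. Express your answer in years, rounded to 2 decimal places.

Periodic yield y = 0.103. Discount each cash flow and weight by its year:
  t   CF        PV=CF/(1+0.103)^t    t·PV
  1         7.50         6.7996         6.7996
  2         7.50         6.1647        12.3294
  3         7.50         5.5890        16.7670
  4         7.50         5.0671        20.2684
  5       107.50        65.8462       329.2311
  Σ                     89.4666       385.3955
Price P = Σ PV = 89.4666.
Macaulay duration = Σ(t·PV) / P = 385.3955 / 89.4666 = 4.30770 years.

4.31 years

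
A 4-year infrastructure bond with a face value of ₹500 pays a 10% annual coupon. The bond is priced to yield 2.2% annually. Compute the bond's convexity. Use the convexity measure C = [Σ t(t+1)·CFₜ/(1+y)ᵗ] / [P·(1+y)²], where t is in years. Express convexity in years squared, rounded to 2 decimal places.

16.30

With y = 0.022:
  t   CF        PV=CF/(1+0.022)^t    t·PV        t(t+1)·PV
  1        50.00        48.9237        48.9237          97.8474
  2        50.00        47.8705        95.7411         287.2232
  3        50.00        46.8400       140.5201         562.0806
  4       550.00       504.1492     2,016.5969      10,082.9846
  Σ                    647.7835     2,301.7818      11,030.1356
P = 647.7835.
Convexity = Σ t(t+1)·PV / [P·(1+y)²] = 11,030.1356 / (647.7835 × 1.044484) = 16.30231.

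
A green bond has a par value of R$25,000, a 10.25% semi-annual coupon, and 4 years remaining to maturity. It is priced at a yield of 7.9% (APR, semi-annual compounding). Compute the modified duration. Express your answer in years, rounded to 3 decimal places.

Periodic yield y = 0.0395. First find Macaulay duration:
  t   CF        PV=CF/(1+0.0395)^t    t·PV
  1     1,281.25     1,232.5637     1,232.5637
  2     1,281.25     1,185.7275     2,371.4550
  3     1,281.25     1,140.6710     3,422.0130
  4     1,281.25     1,097.3266     4,389.3064
  5     1,281.25     1,055.6292     5,278.1462
  6     1,281.25     1,015.5163     6,093.0980
  7     1,281.25       976.9277     6,838.4939
  8    26,281.25    19,277.4714   154,219.7714
  Σ                 26,981.8335   183,844.8476
P = 26,981.8335; Macaulay duration = 183,844.8476 / 26,981.8335 = 6.81365 half-year periods = 3.40683 years.
Modified duration = D_Mac / (1 + y) = 3.40683 / 1.0395 = 3.27737 years.

3.277 years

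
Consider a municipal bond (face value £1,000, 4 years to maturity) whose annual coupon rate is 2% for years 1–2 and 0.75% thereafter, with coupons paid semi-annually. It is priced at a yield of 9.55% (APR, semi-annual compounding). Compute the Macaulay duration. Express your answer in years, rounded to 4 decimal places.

3.8535 years

Periodic yield y = 0.04775. Discount each cash flow and weight by its period:
  t   CF        PV=CF/(1+0.04775)^t    t·PV
  1        10.00         9.5443         9.5443
  2        10.00         9.1093        18.2186
  3        10.00         8.6941        26.0824
  4        10.00         8.2979        33.1917
  5         3.75         2.9699        14.8495
  6         3.75         2.8346        17.0073
  7         3.75         2.7054        18.9376
  8     1,003.75       691.1371     5,529.0967
  Σ                    735.2926     5,666.9282
Price P = Σ PV = 735.2926.
Macaulay duration = Σ(t·PV) / P = 5,666.9282 / 735.2926 = 7.70704 half-year periods.
In years: 7.70704 / 2 = 3.85352 years.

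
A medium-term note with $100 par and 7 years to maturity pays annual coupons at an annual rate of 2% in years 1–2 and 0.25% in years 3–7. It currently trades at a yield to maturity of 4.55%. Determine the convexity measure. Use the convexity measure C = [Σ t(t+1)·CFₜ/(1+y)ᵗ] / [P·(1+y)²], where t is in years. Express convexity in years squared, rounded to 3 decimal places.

With y = 0.0455:
  t   CF        PV=CF/(1+0.0455)^t    t·PV        t(t+1)·PV
  1         2.00         1.9130         1.9130           3.8259
  2         2.00         1.8297         3.6594          10.9783
  3         0.25         0.2188         0.6563           2.6251
  4         0.25         0.2092         0.8370           4.1848
  5         0.25         0.2001         1.0007           6.0040
  6         0.25         0.1914         1.1485           8.0398
  7       100.25        73.4203       513.9421       4,111.5365
  Σ                     77.9825       523.1569       4,147.1944
P = 77.9825.
Convexity = Σ t(t+1)·PV / [P·(1+y)²] = 4,147.1944 / (77.9825 × 1.093070) = 48.65294.

48.653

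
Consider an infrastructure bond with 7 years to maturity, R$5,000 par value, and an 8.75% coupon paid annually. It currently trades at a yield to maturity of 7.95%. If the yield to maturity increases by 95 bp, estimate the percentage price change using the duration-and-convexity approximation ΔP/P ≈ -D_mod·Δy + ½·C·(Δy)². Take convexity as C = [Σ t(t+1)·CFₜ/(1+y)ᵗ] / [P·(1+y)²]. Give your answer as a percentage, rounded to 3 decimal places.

With y = 0.0795:
  t   CF        PV=CF/(1+0.0795)^t    t·PV        t(t+1)·PV
  1       437.50       405.2802       405.2802         810.5604
  2       437.50       375.4333       750.8666       2,252.5997
  3       437.50       347.7844     1,043.3532       4,173.4130
  4       437.50       322.1718     1,288.6870       6,443.4352
  5       437.50       298.4454     1,492.2268       8,953.3607
  6       437.50       276.4663     1,658.7977      11,611.5840
  7     5,437.50     3,183.0301    22,281.2106     178,249.6847
  Σ                  5,208.6114    28,920.4221     212,494.6376
P = 5,208.6114; D_Mac = 5.55242 yrs; D_mod = 5.14352 yrs; C = 35.00908.
Duration effect: -5.14352 × (+0.0095) = -0.048863
Convexity effect: 0.5 × 35.00908 × (0.0095)² = +0.0015798
ΔP/P ≈ -0.048863 + 0.0015798 = -0.047284 = -4.7284%.

-4.728%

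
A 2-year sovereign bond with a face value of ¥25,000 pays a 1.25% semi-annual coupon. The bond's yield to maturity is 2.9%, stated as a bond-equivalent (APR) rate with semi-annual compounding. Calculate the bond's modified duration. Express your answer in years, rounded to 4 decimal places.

1.9528 years

Periodic yield y = 0.0145. First find Macaulay duration:
  t   CF        PV=CF/(1+0.0145)^t    t·PV
  1       156.25       154.0168       154.0168
  2       156.25       151.8154       303.6309
  3       156.25       149.6456       448.9367
  4    25,156.25    23,748.5827    94,994.3309
  Σ                 24,204.0605    95,900.9152
P = 24,204.0605; Macaulay duration = 95,900.9152 / 24,204.0605 = 3.96218 half-year periods = 1.98109 years.
Modified duration = D_Mac / (1 + y) = 1.98109 / 1.0145 = 1.95278 years.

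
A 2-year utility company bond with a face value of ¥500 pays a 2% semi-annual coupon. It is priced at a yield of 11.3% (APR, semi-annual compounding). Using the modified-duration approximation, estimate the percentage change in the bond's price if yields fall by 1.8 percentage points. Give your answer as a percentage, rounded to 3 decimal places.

Periodic yield y = 0.0565. Modified duration first:
  t   CF        PV=CF/(1+0.0565)^t    t·PV
  1         5.00         4.7326         4.7326
  2         5.00         4.4795         8.9590
  3         5.00         4.2400        12.7199
  4       505.00       405.3343     1,621.3373
  Σ                    418.7864     1,647.7488
P = 418.7864; D_Mac = 3.93458 half-year periods = 1.96729 yrs; D_mod = 1.96729/(1+0.0565) = 1.86208 yrs.
ΔP/P ≈ -D_mod · Δy = -1.86208 × (-0.018) = +0.033517 = +3.3517%.

+3.352%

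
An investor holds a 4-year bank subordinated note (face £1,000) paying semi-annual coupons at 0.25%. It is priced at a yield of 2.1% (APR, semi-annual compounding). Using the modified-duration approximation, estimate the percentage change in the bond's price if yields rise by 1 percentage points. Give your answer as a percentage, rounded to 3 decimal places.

-3.940%

Periodic yield y = 0.0105. Modified duration first:
  t   CF        PV=CF/(1+0.0105)^t    t·PV
  1         1.25         1.2370         1.2370
  2         1.25         1.2242         2.4483
  3         1.25         1.2114         3.6343
  4         1.25         1.1988         4.7954
  5         1.25         1.1864         5.9320
  6         1.25         1.1741         7.0444
  7         1.25         1.1619         8.1331
  8     1,001.25       920.9838     7,367.8703
  Σ                    929.3776     7,401.0948
P = 929.3776; D_Mac = 7.96350 half-year periods = 3.98175 yrs; D_mod = 3.98175/(1+0.0105) = 3.94037 yrs.
ΔP/P ≈ -D_mod · Δy = -3.94037 × (+0.01) = -0.039404 = -3.9404%.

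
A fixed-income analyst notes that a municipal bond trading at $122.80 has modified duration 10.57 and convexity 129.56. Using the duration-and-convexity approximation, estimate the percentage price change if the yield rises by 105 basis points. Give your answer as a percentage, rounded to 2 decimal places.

Duration effect: -D_mod·Δy = -10.57 × (+0.0105) = -0.110985
Convexity effect: ½·C·(Δy)² = 0.5 × 129.56 × (0.0105)² = +0.007141995
ΔP/P ≈ -0.110985 + 0.007141995 = -0.103843005
= -10.3843005%.

-10.38%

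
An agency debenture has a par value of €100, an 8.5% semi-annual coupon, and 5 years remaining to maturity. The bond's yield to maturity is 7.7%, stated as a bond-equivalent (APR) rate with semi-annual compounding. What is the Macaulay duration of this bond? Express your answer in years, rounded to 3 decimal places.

4.191 years

Periodic yield y = 0.0385. Discount each cash flow and weight by its period:
  t   CF        PV=CF/(1+0.0385)^t    t·PV
  1         4.25         4.0924         4.0924
  2         4.25         3.9407         7.8814
  3         4.25         3.7946        11.3839
  4         4.25         3.6540        14.6158
  5         4.25         3.5185        17.5925
  6         4.25         3.3881        20.3283
  7         4.25         3.2624        22.8371
  8         4.25         3.1415        25.1320
  9         4.25         3.0250        27.2253
  10      104.25        71.4515       714.5145
  Σ                    103.2687       865.6033
Price P = Σ PV = 103.2687.
Macaulay duration = Σ(t·PV) / P = 865.6033 / 103.2687 = 8.38205 half-year periods.
In years: 8.38205 / 2 = 4.19102 years.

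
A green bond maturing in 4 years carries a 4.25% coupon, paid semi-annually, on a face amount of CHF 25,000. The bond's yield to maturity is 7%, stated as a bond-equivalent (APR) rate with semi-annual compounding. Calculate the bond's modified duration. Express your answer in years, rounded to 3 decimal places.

3.578 years

Periodic yield y = 0.035. First find Macaulay duration:
  t   CF        PV=CF/(1+0.035)^t    t·PV
  1       531.25       513.2850       513.2850
  2       531.25       495.9276       991.8551
  3       531.25       479.1571     1,437.4712
  4       531.25       462.9537     1,851.8147
  5       531.25       447.2982     2,236.4912
  6       531.25       432.1722     2,593.0333
  7       531.25       417.5577     2,922.9039
  8    25,531.25    19,388.7263   155,109.8104
  Σ                 22,637.0778   167,656.6648
P = 22,637.0778; Macaulay duration = 167,656.6648 / 22,637.0778 = 7.40629 half-year periods = 3.70314 years.
Modified duration = D_Mac / (1 + y) = 3.70314 / 1.035 = 3.57792 years.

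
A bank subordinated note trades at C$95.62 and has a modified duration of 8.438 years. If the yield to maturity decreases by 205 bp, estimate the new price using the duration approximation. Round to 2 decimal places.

Duration approximation: ΔP/P ≈ -D_mod · Δy = -8.438 × (-0.0205) = +0.172979.
New price ≈ 95.62 × (1 + 0.172979) = 112.16025198.

C$112.16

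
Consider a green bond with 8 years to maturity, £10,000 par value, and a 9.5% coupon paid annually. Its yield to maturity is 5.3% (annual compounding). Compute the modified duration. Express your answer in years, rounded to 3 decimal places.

Periodic yield y = 0.053. First find Macaulay duration:
  t   CF        PV=CF/(1+0.053)^t    t·PV
  1       950.00       902.1842       902.1842
  2       950.00       856.7752     1,713.5503
  3       950.00       813.6516     2,440.9549
  4       950.00       772.6986     3,090.7944
  5       950.00       733.8068     3,669.0341
  6       950.00       696.8726     4,181.2355
  7       950.00       661.7973     4,632.5813
  8    10,950.00     7,244.1453    57,953.1620
  Σ                 12,681.9316    78,583.4967
P = 12,681.9316; Macaulay duration = 78,583.4967 / 12,681.9316 = 6.19649 years.
Modified duration = D_Mac / (1 + y) = 6.19649 / 1.053 = 5.88461 years.

5.885 years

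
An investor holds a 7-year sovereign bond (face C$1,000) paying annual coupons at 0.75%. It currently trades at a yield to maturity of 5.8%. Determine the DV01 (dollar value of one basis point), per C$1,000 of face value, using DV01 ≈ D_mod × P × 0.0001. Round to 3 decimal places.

C$0.461

Periodic yield y = 0.058.
  t   CF        PV=CF/(1+0.058)^t    t·PV
  1         7.50         7.0888         7.0888
  2         7.50         6.7002        13.4005
  3         7.50         6.3329        18.9988
  4         7.50         5.9858        23.9430
  5         7.50         5.6576        28.2880
  6         7.50         5.3475        32.0847
  7     1,007.50       678.9619     4,752.7330
  Σ                    716.0747     4,876.5369
P = 716.0747; D_Mac = 6.81010 yrs; D_mod = 6.43676 yrs.
DV01 ≈ 6.43676 × 716.0747 × 0.0001 = 0.460920.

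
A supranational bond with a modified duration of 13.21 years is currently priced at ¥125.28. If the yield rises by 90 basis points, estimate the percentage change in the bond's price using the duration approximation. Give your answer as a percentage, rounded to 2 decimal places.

-11.89%

Duration approximation: ΔP/P ≈ -D_mod · Δy = -13.21 × (+0.009) = -0.118890.
As a percentage: -11.8890%.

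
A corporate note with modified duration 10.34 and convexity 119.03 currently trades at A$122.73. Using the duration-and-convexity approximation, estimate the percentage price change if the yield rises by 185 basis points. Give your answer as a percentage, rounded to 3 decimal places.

-17.092%

Duration effect: -D_mod·Δy = -10.34 × (+0.0185) = -0.191290
Convexity effect: ½·C·(Δy)² = 0.5 × 119.03 × (0.0185)² = +0.02036900875
ΔP/P ≈ -0.191290 + 0.02036900875 = -0.17092099125
= -17.092099125%.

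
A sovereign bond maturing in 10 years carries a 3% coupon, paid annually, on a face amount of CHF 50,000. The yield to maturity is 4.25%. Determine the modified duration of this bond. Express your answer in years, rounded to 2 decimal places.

Periodic yield y = 0.0425. First find Macaulay duration:
  t   CF        PV=CF/(1+0.0425)^t    t·PV
  1     1,500.00     1,438.8489     1,438.8489
  2     1,500.00     1,380.1908     2,760.3816
  3     1,500.00     1,323.9240     3,971.7721
  4     1,500.00     1,269.9511     5,079.8045
  5     1,500.00     1,218.1785     6,090.8926
  6     1,500.00     1,168.5166     7,011.0995
  7     1,500.00     1,120.8792     7,846.1545
  8     1,500.00     1,075.1839     8,601.4711
  9     1,500.00     1,031.3515     9,282.1631
  10   51,500.00    33,966.1711   339,661.7107
  Σ                 44,993.1956   391,744.2986
P = 44,993.1956; Macaulay duration = 391,744.2986 / 44,993.1956 = 8.70675 years.
Modified duration = D_Mac / (1 + y) = 8.70675 / 1.0425 = 8.35179 years.

8.35 years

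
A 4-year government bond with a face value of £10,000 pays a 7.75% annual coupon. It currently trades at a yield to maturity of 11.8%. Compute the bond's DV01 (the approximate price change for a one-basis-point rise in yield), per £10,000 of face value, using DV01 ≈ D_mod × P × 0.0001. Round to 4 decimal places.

Periodic yield y = 0.118.
  t   CF        PV=CF/(1+0.118)^t    t·PV
  1       775.00       693.2021       693.2021
  2       775.00       620.0377     1,240.0754
  3       775.00       554.5954     1,663.7863
  4    10,775.00     6,896.8386    27,587.3545
  Σ                  8,764.6739    31,184.4184
P = 8,764.6739; D_Mac = 3.55797 yrs; D_mod = 3.18244 yrs.
DV01 ≈ 3.18244 × 8,764.6739 × 0.0001 = 2.789304.

£2.7893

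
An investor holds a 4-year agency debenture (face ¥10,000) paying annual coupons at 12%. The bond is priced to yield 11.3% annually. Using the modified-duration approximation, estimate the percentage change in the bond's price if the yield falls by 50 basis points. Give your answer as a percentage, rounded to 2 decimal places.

Periodic yield y = 0.113. Modified duration first:
  t   CF        PV=CF/(1+0.113)^t    t·PV
  1     1,200.00     1,078.1671     1,078.1671
  2     1,200.00       968.7036     1,937.4072
  3     1,200.00       870.3536     2,611.0609
  4    11,200.00     7,298.5631    29,194.2523
  Σ                 10,215.7874    34,820.8876
P = 10,215.7874; D_Mac = 3.40854 yrs; D_mod = 3.40854/(1+0.113) = 3.06248 yrs.
ΔP/P ≈ -D_mod · Δy = -3.06248 × (-0.005) = +0.015312 = +1.5312%.

+1.53%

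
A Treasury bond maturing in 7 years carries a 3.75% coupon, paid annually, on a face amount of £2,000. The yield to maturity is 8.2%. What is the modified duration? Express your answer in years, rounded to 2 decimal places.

Periodic yield y = 0.082. First find Macaulay duration:
  t   CF        PV=CF/(1+0.082)^t    t·PV
  1        75.00        69.3161        69.3161
  2        75.00        64.0629       128.1258
  3        75.00        59.2079       177.6236
  4        75.00        54.7208       218.8831
  5        75.00        50.5737       252.8686
  6        75.00        46.7410       280.4458
  7     2,075.00     1,195.1634     8,366.1436
  Σ                  1,539.7857     9,493.4067
P = 1,539.7857; Macaulay duration = 9,493.4067 / 1,539.7857 = 6.16541 years.
Modified duration = D_Mac / (1 + y) = 6.16541 / 1.082 = 5.69816 years.

5.70 years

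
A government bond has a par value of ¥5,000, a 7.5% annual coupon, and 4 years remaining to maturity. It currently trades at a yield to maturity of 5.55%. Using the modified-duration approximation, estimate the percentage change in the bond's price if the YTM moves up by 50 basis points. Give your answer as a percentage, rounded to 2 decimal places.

Periodic yield y = 0.0555. Modified duration first:
  t   CF        PV=CF/(1+0.0555)^t    t·PV
  1       375.00       355.2819       355.2819
  2       375.00       336.6005       673.2011
  3       375.00       318.9015       956.7045
  4     5,375.00     4,330.5745    17,322.2981
  Σ                  5,341.3584    19,307.4855
P = 5,341.3584; D_Mac = 3.61471 yrs; D_mod = 3.61471/(1+0.0555) = 3.42465 yrs.
ΔP/P ≈ -D_mod · Δy = -3.42465 × (+0.005) = -0.017123 = -1.7123%.

-1.71%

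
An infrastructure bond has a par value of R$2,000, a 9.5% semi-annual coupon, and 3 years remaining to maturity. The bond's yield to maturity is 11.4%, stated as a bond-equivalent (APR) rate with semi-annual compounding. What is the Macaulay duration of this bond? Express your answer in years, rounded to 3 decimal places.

2.671 years

Periodic yield y = 0.057. Discount each cash flow and weight by its period:
  t   CF        PV=CF/(1+0.057)^t    t·PV
  1        95.00        89.8770        89.8770
  2        95.00        85.0303       170.0606
  3        95.00        80.4449       241.3348
  4        95.00        76.1068       304.4273
  5        95.00        72.0027       360.0134
  6     2,095.00     1,502.2219     9,013.3317
  Σ                  1,905.6837    10,179.0448
Price P = Σ PV = 1,905.6837.
Macaulay duration = Σ(t·PV) / P = 10,179.0448 / 1,905.6837 = 5.34141 half-year periods.
In years: 5.34141 / 2 = 2.67071 years.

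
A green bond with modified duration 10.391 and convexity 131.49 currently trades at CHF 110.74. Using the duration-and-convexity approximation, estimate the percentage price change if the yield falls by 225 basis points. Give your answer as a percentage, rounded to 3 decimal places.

+26.708%

Duration effect: -D_mod·Δy = -10.391 × (-0.0225) = +0.2337975
Convexity effect: ½·C·(Δy)² = 0.5 × 131.49 × (-0.0225)² = +0.03328340625
ΔP/P ≈ +0.2337975 + 0.03328340625 = +0.26708090625
= +26.708090625%.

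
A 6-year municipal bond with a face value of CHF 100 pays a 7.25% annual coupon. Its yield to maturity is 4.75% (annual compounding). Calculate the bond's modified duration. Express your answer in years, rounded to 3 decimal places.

4.901 years

Periodic yield y = 0.0475. First find Macaulay duration:
  t   CF        PV=CF/(1+0.0475)^t    t·PV
  1         7.25         6.9212         6.9212
  2         7.25         6.6074        13.2148
  3         7.25         6.3078        18.9233
  4         7.25         6.0217        24.0870
  5         7.25         5.7487        28.7434
  6       107.25        81.1845       487.1070
  Σ                    112.7913       578.9967
P = 112.7913; Macaulay duration = 578.9967 / 112.7913 = 5.13334 years.
Modified duration = D_Mac / (1 + y) = 5.13334 / 1.0475 = 4.90057 years.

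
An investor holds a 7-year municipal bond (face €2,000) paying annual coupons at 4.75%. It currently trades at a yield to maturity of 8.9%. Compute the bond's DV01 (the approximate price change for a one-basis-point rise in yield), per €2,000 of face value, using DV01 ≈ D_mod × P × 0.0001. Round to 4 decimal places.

€0.8691

Periodic yield y = 0.089.
  t   CF        PV=CF/(1+0.089)^t    t·PV
  1        95.00        87.2360        87.2360
  2        95.00        80.1065       160.2130
  3        95.00        73.5597       220.6791
  4        95.00        67.5479       270.1917
  5        95.00        62.0275       310.1374
  6        95.00        56.9582       341.7493
  7     2,095.00     1,153.4237     8,073.9659
  Σ                  1,580.8595     9,464.1725
P = 1,580.8595; D_Mac = 5.98673 yrs; D_mod = 5.49745 yrs.
DV01 ≈ 5.49745 × 1,580.8595 × 0.0001 = 0.869070.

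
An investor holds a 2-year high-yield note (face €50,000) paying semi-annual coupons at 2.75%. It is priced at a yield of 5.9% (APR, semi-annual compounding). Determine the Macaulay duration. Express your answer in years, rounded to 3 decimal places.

1.958 years

Periodic yield y = 0.0295. Discount each cash flow and weight by its period:
  t   CF        PV=CF/(1+0.0295)^t    t·PV
  1       687.50       667.7999       667.7999
  2       687.50       648.6643     1,297.3286
  3       687.50       630.0770     1,890.2311
  4    50,687.50    45,122.7404   180,490.9617
  Σ                 47,069.2817   184,346.3214
Price P = Σ PV = 47,069.2817.
Macaulay duration = Σ(t·PV) / P = 184,346.3214 / 47,069.2817 = 3.91649 half-year periods.
In years: 3.91649 / 2 = 1.95824 years.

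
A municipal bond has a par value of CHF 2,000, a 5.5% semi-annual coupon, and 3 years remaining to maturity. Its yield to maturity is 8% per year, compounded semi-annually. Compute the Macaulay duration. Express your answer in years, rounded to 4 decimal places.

Periodic yield y = 0.04. Discount each cash flow and weight by its period:
  t   CF        PV=CF/(1+0.04)^t    t·PV
  1        55.00        52.8846        52.8846
  2        55.00        50.8506       101.7012
  3        55.00        48.8948       146.6844
  4        55.00        47.0142       188.0569
  5        55.00        45.2060       226.0300
  6     2,055.00     1,624.0964     9,744.5781
  Σ                  1,868.9466    10,459.9352
Price P = Σ PV = 1,868.9466.
Macaulay duration = Σ(t·PV) / P = 10,459.9352 / 1,868.9466 = 5.59670 half-year periods.
In years: 5.59670 / 2 = 2.79835 years.

2.7984 years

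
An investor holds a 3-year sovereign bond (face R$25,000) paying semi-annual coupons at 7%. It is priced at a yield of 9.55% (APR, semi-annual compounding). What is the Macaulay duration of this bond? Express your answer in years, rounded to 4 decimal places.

2.7477 years

Periodic yield y = 0.04775. Discount each cash flow and weight by its period:
  t   CF        PV=CF/(1+0.04775)^t    t·PV
  1       875.00       835.1229       835.1229
  2       875.00       797.0631     1,594.1262
  3       875.00       760.7379     2,282.2137
  4       875.00       726.0681     2,904.2725
  5       875.00       692.9784     3,464.8921
  6    25,875.00    19,558.4458   117,350.6749
  Σ                 23,370.4163   128,431.3023
Price P = Σ PV = 23,370.4163.
Macaulay duration = Σ(t·PV) / P = 128,431.3023 / 23,370.4163 = 5.49546 half-year periods.
In years: 5.49546 / 2 = 2.74773 years.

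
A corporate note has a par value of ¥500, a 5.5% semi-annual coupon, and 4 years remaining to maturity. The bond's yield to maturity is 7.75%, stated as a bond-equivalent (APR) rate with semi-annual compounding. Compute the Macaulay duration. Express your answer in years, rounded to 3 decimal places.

Periodic yield y = 0.03875. Discount each cash flow and weight by its period:
  t   CF        PV=CF/(1+0.03875)^t    t·PV
  1        13.75        13.2371        13.2371
  2        13.75        12.7433        25.4865
  3        13.75        12.2679        36.8036
  4        13.75        11.8102        47.2409
  5        13.75        11.3697        56.8483
  6        13.75        10.9455        65.6731
  7        13.75        10.5372        73.7604
  8       513.75       379.0212     3,032.1699
  Σ                    461.9321     3,351.2199
Price P = Σ PV = 461.9321.
Macaulay duration = Σ(t·PV) / P = 3,351.2199 / 461.9321 = 7.25479 half-year periods.
In years: 7.25479 / 2 = 3.62739 years.

3.627 years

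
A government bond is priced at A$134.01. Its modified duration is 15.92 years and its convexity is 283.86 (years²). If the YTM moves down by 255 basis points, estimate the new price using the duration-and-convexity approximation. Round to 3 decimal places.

Duration effect: -D_mod·Δy = -15.92 × (-0.0255) = +0.405960
Convexity effect: ½·C·(Δy)² = 0.5 × 283.86 × (-0.0255)² = +0.0922899825
ΔP/P ≈ +0.405960 + 0.0922899825 = +0.4982499825
New price ≈ 134.01 × (1 + 0.4982499825) = 200.780480154825.

A$200.780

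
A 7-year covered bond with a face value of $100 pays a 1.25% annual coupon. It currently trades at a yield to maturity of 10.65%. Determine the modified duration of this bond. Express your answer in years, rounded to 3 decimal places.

5.994 years

Periodic yield y = 0.1065. First find Macaulay duration:
  t   CF        PV=CF/(1+0.1065)^t    t·PV
  1         1.25         1.1297         1.1297
  2         1.25         1.0210         2.0419
  3         1.25         0.9227         2.7681
  4         1.25         0.8339         3.3355
  5         1.25         0.7536         3.7681
  6         1.25         0.6811         4.0865
  7       101.25        49.8580       349.0062
  Σ                     55.2000       366.1360
P = 55.2000; Macaulay duration = 366.1360 / 55.2000 = 6.63290 years.
Modified duration = D_Mac / (1 + y) = 6.63290 / 1.1065 = 5.99449 years.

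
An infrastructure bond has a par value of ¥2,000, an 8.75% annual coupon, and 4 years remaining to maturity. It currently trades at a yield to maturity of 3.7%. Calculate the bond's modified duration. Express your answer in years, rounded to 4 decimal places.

Periodic yield y = 0.037. First find Macaulay duration:
  t   CF        PV=CF/(1+0.037)^t    t·PV
  1       175.00       168.7560       168.7560
  2       175.00       162.7348       325.4697
  3       175.00       156.9285       470.7855
  4     2,175.00     1,880.8070     7,523.2281
  Σ                  2,369.2264     8,488.2392
P = 2,369.2264; Macaulay duration = 8,488.2392 / 2,369.2264 = 3.58271 years.
Modified duration = D_Mac / (1 + y) = 3.58271 / 1.037 = 3.45487 years.

3.4549 years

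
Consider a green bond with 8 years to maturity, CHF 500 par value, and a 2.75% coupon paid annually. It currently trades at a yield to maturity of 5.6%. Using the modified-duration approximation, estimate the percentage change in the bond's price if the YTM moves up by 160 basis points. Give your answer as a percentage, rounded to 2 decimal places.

-10.91%

Periodic yield y = 0.056. Modified duration first:
  t   CF        PV=CF/(1+0.056)^t    t·PV
  1        13.75        13.0208        13.0208
  2        13.75        12.3303        24.6607
  3        13.75        11.6765        35.0294
  4        13.75        11.0572        44.2290
  5        13.75        10.4709        52.3544
  6        13.75         9.9156        59.4936
  7        13.75         9.3898        65.7284
  8       513.75       332.2313     2,657.8501
  Σ                    410.0924     2,952.3664
P = 410.0924; D_Mac = 7.19927 yrs; D_mod = 7.19927/(1+0.056) = 6.81749 yrs.
ΔP/P ≈ -D_mod · Δy = -6.81749 × (+0.016) = -0.109080 = -10.9080%.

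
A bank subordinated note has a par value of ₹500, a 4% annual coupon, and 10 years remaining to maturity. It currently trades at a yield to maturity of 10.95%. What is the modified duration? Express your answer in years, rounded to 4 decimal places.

Periodic yield y = 0.1095. First find Macaulay duration:
  t   CF        PV=CF/(1+0.1095)^t    t·PV
  1        20.00        18.0261        18.0261
  2        20.00        16.2471        32.4942
  3        20.00        14.6436        43.9308
  4        20.00        13.1984        52.7935
  5        20.00        11.8958        59.4790
  6        20.00        10.7218        64.3306
  7        20.00         9.6636        67.6452
  8        20.00         8.7099        69.6789
  9        20.00         7.8503        70.6524
  10      520.00       183.9629     1,839.6291
  Σ                    294.9194     2,318.6598
P = 294.9194; Macaulay duration = 2,318.6598 / 294.9194 = 7.86201 years.
Modified duration = D_Mac / (1 + y) = 7.86201 / 1.1095 = 7.08609 years.

7.0861 years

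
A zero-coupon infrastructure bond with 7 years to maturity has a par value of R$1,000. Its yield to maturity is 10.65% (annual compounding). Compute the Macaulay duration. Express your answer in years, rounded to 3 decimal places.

A zero-coupon bond has a single cash flow at maturity, so its Macaulay duration equals its maturity: 7 years.

7.000 years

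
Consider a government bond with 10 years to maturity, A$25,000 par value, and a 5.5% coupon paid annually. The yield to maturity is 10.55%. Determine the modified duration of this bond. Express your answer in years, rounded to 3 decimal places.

Periodic yield y = 0.1055. First find Macaulay duration:
  t   CF        PV=CF/(1+0.1055)^t    t·PV
  1     1,375.00     1,243.7811     1,243.7811
  2     1,375.00     1,125.0847     2,250.1693
  3     1,375.00     1,017.7157     3,053.1470
  4     1,375.00       920.5931     3,682.3724
  5     1,375.00       832.7391     4,163.6956
  6     1,375.00       753.2692     4,519.6153
  7     1,375.00       681.3833     4,769.6829
  8     1,375.00       616.3576     4,930.8604
  9     1,375.00       557.5374     5,017.8363
  10   26,375.00     9,673.9759    96,739.7586
  Σ                 17,422.4369   130,370.9188
P = 17,422.4369; Macaulay duration = 130,370.9188 / 17,422.4369 = 7.48293 years.
Modified duration = D_Mac / (1 + y) = 7.48293 / 1.1055 = 6.76882 years.

6.769 years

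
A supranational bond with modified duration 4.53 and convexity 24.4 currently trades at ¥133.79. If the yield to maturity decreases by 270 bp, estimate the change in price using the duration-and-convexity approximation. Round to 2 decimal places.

+¥17.55

Duration effect: -D_mod·Δy = -4.53 × (-0.027) = +0.122310
Convexity effect: ½·C·(Δy)² = 0.5 × 24.4 × (-0.027)² = +0.0088938
ΔP/P ≈ +0.122310 + 0.0088938 = +0.1312038
ΔP ≈ 133.79 × (+0.1312038) = +17.553756402.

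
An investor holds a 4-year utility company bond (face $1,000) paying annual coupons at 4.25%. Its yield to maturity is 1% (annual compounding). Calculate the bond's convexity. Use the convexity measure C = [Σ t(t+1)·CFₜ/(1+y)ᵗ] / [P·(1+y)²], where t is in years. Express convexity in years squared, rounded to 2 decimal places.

18.15

With y = 0.01:
  t   CF        PV=CF/(1+0.01)^t    t·PV        t(t+1)·PV
  1        42.50        42.0792        42.0792          84.1584
  2        42.50        41.6626        83.3252         249.9755
  3        42.50        41.2501       123.7502         495.0010
  4     1,042.50     1,001.8220     4,007.2880      20,036.4402
  Σ                  1,126.8139     4,256.4427      20,865.5751
P = 1,126.8139.
Convexity = Σ t(t+1)·PV / [P·(1+y)²] = 20,865.5751 / (1,126.8139 × 1.020100) = 18.15246.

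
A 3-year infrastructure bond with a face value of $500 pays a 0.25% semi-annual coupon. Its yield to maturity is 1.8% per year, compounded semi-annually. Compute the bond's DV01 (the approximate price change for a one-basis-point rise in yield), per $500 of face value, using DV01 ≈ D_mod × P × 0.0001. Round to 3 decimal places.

Periodic yield y = 0.009.
  t   CF        PV=CF/(1+0.009)^t    t·PV
  1        0.625         0.6194         0.6194
  2        0.625         0.6139         1.2278
  3        0.625         0.6084         1.8253
  4        0.625         0.6030         2.4120
  5        0.625         0.5976         2.9881
  6      500.625       474.4228     2,846.5367
  Σ                    477.4651     2,855.6093
P = 477.4651; D_Mac = 5.98077 half-year periods = 2.99039 yrs; D_mod = 2.96371 yrs.
DV01 ≈ 2.96371 × 477.4651 × 0.0001 = 0.141507.

$0.142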